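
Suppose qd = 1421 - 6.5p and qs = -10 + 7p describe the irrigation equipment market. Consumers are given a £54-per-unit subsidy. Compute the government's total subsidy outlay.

Pre-subsidy: 1421 - 6.5p = -10 + 7p gives p* = 106, q* = 732.
With the rebate, buyers effectively pay pb = ps − 54, where ps is the price sellers receive.
Demand in terms of ps becomes qd = 1421 − 6.5(ps − 54) = 1772 - 6.5ps. Setting this equal to supply: 1772 - 6.5ps = -10 + 7ps, so ps = 132.
Buyers pay pb = 132 − 54 = 78; q' = -10 + 7·132 = 914.
Government outlay = subsidy × quantity = 54 × 914 = 49356.

Government cost = £49356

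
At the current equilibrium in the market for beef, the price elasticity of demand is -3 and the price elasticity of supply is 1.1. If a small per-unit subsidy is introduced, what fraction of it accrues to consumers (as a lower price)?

Consumer share = 11/41

For a small subsidy around the equilibrium, the benefit split depends on the relative slopes, which at a point are proportional to the elasticities.
Buyer share = εs/(εs + |εd|) = 1.1/(1.1 + 3) = 11/41; seller share = |εd|/(εs + |εd|) = 30/41.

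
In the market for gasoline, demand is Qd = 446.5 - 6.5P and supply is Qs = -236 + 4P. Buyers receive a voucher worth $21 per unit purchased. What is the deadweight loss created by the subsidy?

Pre-subsidy: 446.5 - 6.5P = -236 + 4P gives P* = 65, Q* = 24.
With the rebate, buyers effectively pay Pb = Ps − 21, where Ps is the price sellers receive.
Demand in terms of Ps becomes Qd = 446.5 − 6.5(Ps − 21) = 583 - 6.5Ps. Setting this equal to supply: 583 - 6.5Ps = -236 + 4Ps, so Ps = 78.
Buyers pay Pb = 78 − 21 = 57; Q' = -236 + 4·78 = 76.
The subsidy expands output by 76 − 24 = 52 past the efficient level; on those units the gap between marginal cost and willingness to pay runs from 0 up to 21.
DWL = ½ × 21 × 52 = 546.

Deadweight loss = $546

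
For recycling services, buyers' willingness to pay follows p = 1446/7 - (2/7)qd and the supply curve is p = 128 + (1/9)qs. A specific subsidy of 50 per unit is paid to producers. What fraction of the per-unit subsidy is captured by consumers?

Consumer share = 0.72

Pre-subsidy: 1446/7 - (2/7)q = 128 + (1/9)q gives q* = 198 and p* = 150.
With the subsidy, sellers receive ps = pb + 50 for each unit, where pb is the price buyers pay.
On the curves, pb = 1446/7 - (2/7)q and ps = 128 + (1/9)q; the wedge ps − pb = 50 gives 128 + (1/9)q − (1446/7 - (2/7)q) = 50, so q' = 324.
Then pb = 1446/7 − (2/7)·324 = 114 and ps = 128 + (1/9)·324 = 164.
Buyers' price falls by p* − pb = 150 − 114 = 36; sellers' price rises by ps − p* = 164 − 150 = 14.
So consumers capture 36/50 = 0.72 of each unit of subsidy.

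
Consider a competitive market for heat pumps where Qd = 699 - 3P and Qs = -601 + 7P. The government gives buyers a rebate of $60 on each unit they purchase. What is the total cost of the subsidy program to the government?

Government cost = $26100

Pre-subsidy: 699 - 3P = -601 + 7P gives P* = 130, Q* = 309.
With the rebate, buyers effectively pay Pb = Ps − 60, where Ps is the price sellers receive.
Demand in terms of Ps becomes Qd = 699 − 3(Ps − 60) = 879 - 3Ps. Setting this equal to supply: 879 - 3Ps = -601 + 7Ps, so Ps = 148.
Buyers pay Pb = 148 − 60 = 88; Q' = -601 + 7·148 = 435.
Government outlay = subsidy × quantity = 60 × 435 = 26100.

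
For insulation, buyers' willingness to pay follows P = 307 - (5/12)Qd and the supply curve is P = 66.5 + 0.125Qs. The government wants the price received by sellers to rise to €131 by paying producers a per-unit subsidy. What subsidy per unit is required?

At a seller price of 131, quantity supplied is -532 + 8·131 = 516.
Buyers absorb 516 only when they pay Pb = 307 − (5/12)·516 = 92.
s = Ps − Pb = 131 − 92 = 39.

Required subsidy s = €39 per unit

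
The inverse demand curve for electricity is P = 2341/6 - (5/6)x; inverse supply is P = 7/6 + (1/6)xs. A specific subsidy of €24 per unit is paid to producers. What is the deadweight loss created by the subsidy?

Deadweight loss = €288

Pre-subsidy: 2341/6 - (5/6)x = 7/6 + (1/6)x gives x* = 389 and P* = 66.
With the subsidy, sellers receive Ps = Pb + 24 for each unit, where Pb is the price buyers pay.
On the curves, Pb = 2341/6 - (5/6)x and Ps = 7/6 + (1/6)x; the wedge Ps − Pb = 24 gives 7/6 + (1/6)x − (2341/6 - (5/6)x) = 24, so x' = 413.
Then Pb = 2341/6 − (5/6)·413 = 46 and Ps = 7/6 + (1/6)·413 = 70.
The subsidy expands output by 413 − 389 = 24 past the efficient level; on those units the gap between marginal cost and willingness to pay runs from 0 up to 24.
DWL = ½ × 24 × 24 = 288.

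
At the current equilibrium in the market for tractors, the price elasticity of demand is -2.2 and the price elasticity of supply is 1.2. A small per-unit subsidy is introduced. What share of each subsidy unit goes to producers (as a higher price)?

For a small subsidy around the equilibrium, the benefit split depends on the relative slopes, which at a point are proportional to the elasticities.
Buyer share = εs/(εs + |εd|) = 1.2/(1.2 + 2.2) = 6/17; seller share = |εd|/(εs + |εd|) = 11/17.
So producers capture 11/17 of the subsidy.

Producer share = 11/17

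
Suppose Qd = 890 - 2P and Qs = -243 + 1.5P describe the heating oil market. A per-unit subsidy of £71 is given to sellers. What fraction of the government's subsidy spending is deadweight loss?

Pre-subsidy: 890 - 2P = -243 + 1.5P gives P* = 2266/7, Q* = 1698/7.
With the subsidy, sellers receive Ps = Pb + 71 for each unit, where Pb is the price buyers pay.
Supply in terms of Pb becomes Qs = -243 + 1.5(Pb + 71) = -136.5 + 1.5Pb. Setting this equal to demand: 890 - 2Pb = -136.5 + 1.5Pb, so Pb = 2053/7.
Sellers receive Ps = 2053/7 + 71 = 2550/7; Q' = 890 − 2·(2053/7) = 2124/7.
ΔCS = ½(1698/7 + 2124/7)(2266/7 − 2053/7) = 8307; ΔPS = ½(1698/7 + 2124/7)(2550/7 − 2266/7) = 11076.
Government spending = 71 × 2124/7 = 150804/7.
DWL = ½ × 71 × (2124/7 − 1698/7) = 15123/7; fraction = (15123/7) / (150804/7) = 71/708.

DWL / government spending = 71/708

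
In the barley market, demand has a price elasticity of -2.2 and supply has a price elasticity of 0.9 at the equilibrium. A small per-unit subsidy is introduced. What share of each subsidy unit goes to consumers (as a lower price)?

Consumer share = 9/31

For a small subsidy around the equilibrium, the benefit split depends on the relative slopes, which at a point are proportional to the elasticities.
Buyer share = εs/(εs + |εd|) = 0.9/(0.9 + 2.2) = 9/31; seller share = |εd|/(εs + |εd|) = 22/31.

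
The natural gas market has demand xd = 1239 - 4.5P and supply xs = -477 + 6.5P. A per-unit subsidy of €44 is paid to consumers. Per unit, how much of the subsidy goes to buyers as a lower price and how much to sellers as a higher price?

Buyers gain €26 per unit; sellers gain €18 per unit

Pre-subsidy: 1239 - 4.5P = -477 + 6.5P gives P* = 156, x* = 537.
With the rebate, buyers effectively pay Pb = Ps − 44, where Ps is the price sellers receive.
Demand in terms of Ps becomes xd = 1239 − 4.5(Ps − 44) = 1437 - 4.5Ps. Setting this equal to supply: 1437 - 4.5Ps = -477 + 6.5Ps, so Ps = 174.
Buyers pay Pb = 174 − 44 = 130; x' = -477 + 6.5·174 = 654.
Buyers' price falls by P* − Pb = 156 − 130 = 26; sellers' price rises by Ps − P* = 174 − 156 = 18.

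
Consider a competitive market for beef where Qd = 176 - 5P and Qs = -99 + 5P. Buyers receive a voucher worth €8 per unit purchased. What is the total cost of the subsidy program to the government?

Government cost = €468

Pre-subsidy: 176 - 5P = -99 + 5P gives P* = 27.5, Q* = 38.5.
With the rebate, buyers effectively pay Pb = Ps − 8, where Ps is the price sellers receive.
Demand in terms of Ps becomes Qd = 176 − 5(Ps − 8) = 216 - 5Ps. Setting this equal to supply: 216 - 5Ps = -99 + 5Ps, so Ps = 31.5.
Buyers pay Pb = 31.5 − 8 = 23.5; Q' = -99 + 5·31.5 = 58.5.
Government outlay = subsidy × quantity = 8 × 58.5 = 468.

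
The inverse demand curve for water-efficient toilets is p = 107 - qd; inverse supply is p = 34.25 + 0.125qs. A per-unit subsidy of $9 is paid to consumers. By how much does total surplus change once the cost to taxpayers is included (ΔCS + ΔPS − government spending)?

Net change in total surplus = -$36

Pre-subsidy: 107 - q = 34.25 + 0.125q gives q* = 194/3 and p* = 127/3.
With the rebate, buyers effectively pay pb = ps − 9, where ps is the price sellers receive.
On the curves, pb = 107 - q and ps = 34.25 + 0.125q; the wedge ps − pb = 9 gives 34.25 + 0.125q − (107 - q) = 9, so q' = 218/3.
Then pb = 107 − 1·(218/3) = 103/3 and ps = 34.25 + 0.125·(218/3) = 130/3.
ΔCS = ½(194/3 + 218/3)(127/3 − 103/3) = 1648/3; ΔPS = ½(194/3 + 218/3)(130/3 − 127/3) = 206/3.
Government spending = 9 × 218/3 = 654.
Net change = 1648/3 + 206/3 − 654 = -36. The loss equals the DWL triangle ½·9·8.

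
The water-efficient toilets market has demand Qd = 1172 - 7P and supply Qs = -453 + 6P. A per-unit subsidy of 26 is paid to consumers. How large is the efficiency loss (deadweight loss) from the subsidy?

Deadweight loss = 1092

Pre-subsidy: 1172 - 7P = -453 + 6P gives P* = 125, Q* = 297.
With the rebate, buyers effectively pay Pb = Ps − 26, where Ps is the price sellers receive.
Demand in terms of Ps becomes Qd = 1172 − 7(Ps − 26) = 1354 - 7Ps. Setting this equal to supply: 1354 - 7Ps = -453 + 6Ps, so Ps = 139.
Buyers pay Pb = 139 − 26 = 113; Q' = -453 + 6·139 = 381.
The subsidy expands output by 381 − 297 = 84 past the efficient level; on those units the gap between marginal cost and willingness to pay runs from 0 up to 26.
DWL = ½ × 26 × 84 = 1092.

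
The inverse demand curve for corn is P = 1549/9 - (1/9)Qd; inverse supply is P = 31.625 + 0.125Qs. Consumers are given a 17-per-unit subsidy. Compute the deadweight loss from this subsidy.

Pre-subsidy: 1549/9 - (1/9)Q = 31.625 + 0.125Q gives Q* = 595 and P* = 106.
With the rebate, buyers effectively pay Pb = Ps − 17, where Ps is the price sellers receive.
On the curves, Pb = 1549/9 - (1/9)Q and Ps = 31.625 + 0.125Q; the wedge Ps − Pb = 17 gives 31.625 + 0.125Q − (1549/9 - (1/9)Q) = 17, so Q' = 667.
Then Pb = 1549/9 − (1/9)·667 = 98 and Ps = 31.625 + 0.125·667 = 115.
The subsidy expands output by 667 − 595 = 72 past the efficient level; on those units the gap between marginal cost and willingness to pay runs from 0 up to 17.
DWL = ½ × 17 × 72 = 612.

Deadweight loss = 612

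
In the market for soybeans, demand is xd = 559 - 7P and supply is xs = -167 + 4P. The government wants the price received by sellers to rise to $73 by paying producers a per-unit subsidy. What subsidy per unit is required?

At a seller price of 73, quantity supplied is -167 + 4·73 = 125.
Buyers absorb 125 only when they pay Pb with 559 − 7·Pb = 125, i.e. Pb = 62.
s = Ps − Pb = 73 − 62 = 11.

Required subsidy s = $11 per unit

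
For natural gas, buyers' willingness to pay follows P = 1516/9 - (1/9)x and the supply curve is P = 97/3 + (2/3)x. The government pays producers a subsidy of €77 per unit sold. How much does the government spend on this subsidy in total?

Government cost = €21098

Pre-subsidy: 1516/9 - (1/9)x = 97/3 + (2/3)x gives x* = 175 and P* = 149.
With the subsidy, sellers receive Ps = Pb + 77 for each unit, where Pb is the price buyers pay.
On the curves, Pb = 1516/9 - (1/9)x and Ps = 97/3 + (2/3)x; the wedge Ps − Pb = 77 gives 97/3 + (2/3)x − (1516/9 - (1/9)x) = 77, so x' = 274.
Then Pb = 1516/9 − (1/9)·274 = 138 and Ps = 97/3 + (2/3)·274 = 215.
Government outlay = subsidy × quantity = 77 × 274 = 21098.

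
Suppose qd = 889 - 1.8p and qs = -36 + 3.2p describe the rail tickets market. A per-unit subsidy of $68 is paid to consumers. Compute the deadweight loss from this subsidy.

Pre-subsidy: 889 - 1.8p = -36 + 3.2p gives p* = 185, q* = 556.
With the rebate, buyers effectively pay pb = ps − 68, where ps is the price sellers receive.
Demand in terms of ps becomes qd = 889 − 1.8(ps − 68) = 1011.4 - 1.8ps. Setting this equal to supply: 1011.4 - 1.8ps = -36 + 3.2ps, so ps = 209.48.
Buyers pay pb = 209.48 − 68 = 141.48; q' = -36 + 3.2·209.48 = 634.336.
The subsidy expands output by 634.336 − 556 = 78.336 past the efficient level; on those units the gap between marginal cost and willingness to pay runs from 0 up to 68.
DWL = ½ × 68 × 78.336 = 2663.424.

Deadweight loss = $2663.424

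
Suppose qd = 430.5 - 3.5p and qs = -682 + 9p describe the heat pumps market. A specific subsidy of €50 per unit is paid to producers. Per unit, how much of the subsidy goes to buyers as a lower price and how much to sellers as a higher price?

Buyers gain €36 per unit; sellers gain €14 per unit

Pre-subsidy: 430.5 - 3.5p = -682 + 9p gives p* = 89, q* = 119.
With the subsidy, sellers receive ps = pb + 50 for each unit, where pb is the price buyers pay.
Supply in terms of pb becomes qs = -682 + 9(pb + 50) = -232 + 9pb. Setting this equal to demand: 430.5 - 3.5pb = -232 + 9pb, so pb = 53.
Sellers receive ps = 53 + 50 = 103; q' = 430.5 − 3.5·53 = 245.
Buyers' price falls by p* − pb = 89 − 53 = 36; sellers' price rises by ps − p* = 103 − 89 = 14.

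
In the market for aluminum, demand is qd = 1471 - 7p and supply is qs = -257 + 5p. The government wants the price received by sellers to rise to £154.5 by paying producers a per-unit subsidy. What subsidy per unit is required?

Required subsidy s = £18 per unit

At a seller price of 154.5, quantity supplied is -257 + 5·154.5 = 515.5.
Buyers absorb 515.5 only when they pay pb with 1471 − 7·pb = 515.5, i.e. pb = 136.5.
s = ps − pb = 154.5 − 136.5 = 18.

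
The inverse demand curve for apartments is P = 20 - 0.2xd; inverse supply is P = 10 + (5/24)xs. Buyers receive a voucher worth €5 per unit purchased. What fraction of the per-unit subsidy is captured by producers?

Pre-subsidy: 20 - 0.2x = 10 + (5/24)x gives x* = 1200/49 and P* = 740/49.
With the rebate, buyers effectively pay Pb = Ps − 5, where Ps is the price sellers receive.
On the curves, Pb = 20 - 0.2x and Ps = 10 + (5/24)x; the wedge Ps − Pb = 5 gives 10 + (5/24)x − (20 - 0.2x) = 5, so x' = 1800/49.
Then Pb = 20 − 0.2·(1800/49) = 620/49 and Ps = 10 + (5/24)·(1800/49) = 865/49.
Buyers' price falls by P* − Pb = 740/49 − 620/49 = 120/49; sellers' price rises by Ps − P* = 865/49 − 740/49 = 125/49.
So producers capture (125/49)/5 = 25/49 of each unit of subsidy.

Producer share = 25/49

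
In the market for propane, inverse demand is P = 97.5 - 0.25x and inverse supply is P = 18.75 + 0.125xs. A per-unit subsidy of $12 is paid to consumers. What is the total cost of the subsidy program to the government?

Pre-subsidy: 97.5 - 0.25x = 18.75 + 0.125x gives x* = 210 and P* = 45.
With the rebate, buyers effectively pay Pb = Ps − 12, where Ps is the price sellers receive.
On the curves, Pb = 97.5 - 0.25x and Ps = 18.75 + 0.125x; the wedge Ps − Pb = 12 gives 18.75 + 0.125x − (97.5 - 0.25x) = 12, so x' = 242.
Then Pb = 97.5 − 0.25·242 = 37 and Ps = 18.75 + 0.125·242 = 49.
Government outlay = subsidy × quantity = 12 × 242 = 2904.

Government cost = $2904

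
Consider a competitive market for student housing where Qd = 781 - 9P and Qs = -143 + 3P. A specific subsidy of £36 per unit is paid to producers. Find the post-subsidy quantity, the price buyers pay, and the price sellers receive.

Q' = 169; buyers pay £68; sellers receive £104

Pre-subsidy: 781 - 9P = -143 + 3P gives P* = 77, Q* = 88.
With the subsidy, sellers receive Ps = Pb + 36 for each unit, where Pb is the price buyers pay.
Supply in terms of Pb becomes Qs = -143 + 3(Pb + 36) = -35 + 3Pb. Setting this equal to demand: 781 - 9Pb = -35 + 3Pb, so Pb = 68.
Sellers receive Ps = 68 + 36 = 104; Q' = 781 − 9·68 = 169.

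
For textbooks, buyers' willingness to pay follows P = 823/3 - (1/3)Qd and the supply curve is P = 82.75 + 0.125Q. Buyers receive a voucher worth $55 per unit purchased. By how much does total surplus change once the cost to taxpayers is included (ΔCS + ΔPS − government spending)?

Net change in total surplus = -$3300

Pre-subsidy: 823/3 - (1/3)Q = 82.75 + 0.125Q gives Q* = 418 and P* = 135.
With the rebate, buyers effectively pay Pb = Ps − 55, where Ps is the price sellers receive.
On the curves, Pb = 823/3 - (1/3)Q and Ps = 82.75 + 0.125Q; the wedge Ps − Pb = 55 gives 82.75 + 0.125Q − (823/3 - (1/3)Q) = 55, so Q' = 538.
Then Pb = 823/3 − (1/3)·538 = 95 and Ps = 82.75 + 0.125·538 = 150.
ΔCS = ½(418 + 538)(135 − 95) = 19120; ΔPS = ½(418 + 538)(150 − 135) = 7170.
Government spending = 55 × 538 = 29590.
Net change = 19120 + 7170 − 29590 = -3300. The loss equals the DWL triangle ½·55·120.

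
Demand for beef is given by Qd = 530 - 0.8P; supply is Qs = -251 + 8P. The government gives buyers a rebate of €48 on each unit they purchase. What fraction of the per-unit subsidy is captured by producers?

Producer share = 1/11

Pre-subsidy: 530 - 0.8P = -251 + 8P gives P* = 88.75, Q* = 459.
With the rebate, buyers effectively pay Pb = Ps − 48, where Ps is the price sellers receive.
Demand in terms of Ps becomes Qd = 530 − 0.8(Ps − 48) = 568.4 - 0.8Ps. Setting this equal to supply: 568.4 - 0.8Ps = -251 + 8Ps, so Ps = 4097/44.
Buyers pay Pb = 4097/44 − 48 = 1985/44; Q' = -251 + 8·(4097/44) = 5433/11.
Buyers' price falls by P* − Pb = 88.75 − 1985/44 = 480/11; sellers' price rises by Ps − P* = 4097/44 − 88.75 = 48/11.
So producers capture (48/11)/48 = 1/11 of each unit of subsidy.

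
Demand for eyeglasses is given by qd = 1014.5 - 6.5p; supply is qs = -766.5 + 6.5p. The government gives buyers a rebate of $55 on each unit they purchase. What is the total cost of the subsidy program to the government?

Government cost = $16651.25

Pre-subsidy: 1014.5 - 6.5p = -766.5 + 6.5p gives p* = 137, q* = 124.
With the rebate, buyers effectively pay pb = ps − 55, where ps is the price sellers receive.
Demand in terms of ps becomes qd = 1014.5 − 6.5(ps − 55) = 1372 - 6.5ps. Setting this equal to supply: 1372 - 6.5ps = -766.5 + 6.5ps, so ps = 164.5.
Buyers pay pb = 164.5 − 55 = 109.5; q' = -766.5 + 6.5·164.5 = 302.75.
Government outlay = subsidy × quantity = 55 × 302.75 = 16651.25.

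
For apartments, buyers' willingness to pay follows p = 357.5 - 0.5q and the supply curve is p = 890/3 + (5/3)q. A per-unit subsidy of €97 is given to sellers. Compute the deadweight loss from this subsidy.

Deadweight loss = 28227/13

Pre-subsidy: 357.5 - 0.5q = 890/3 + (5/3)q gives q* = 365/13 and p* = 4465/13.
With the subsidy, sellers receive ps = pb + 97 for each unit, where pb is the price buyers pay.
On the curves, pb = 357.5 - 0.5q and ps = 890/3 + (5/3)q; the wedge ps − pb = 97 gives 890/3 + (5/3)q − (357.5 - 0.5q) = 97, so q' = 947/13.
Then pb = 357.5 − 0.5·(947/13) = 4174/13 and ps = 890/3 + (5/3)·(947/13) = 5435/13.
The subsidy expands output by 947/13 − 365/13 = 582/13 past the efficient level; on those units the gap between marginal cost and willingness to pay runs from 0 up to 97.
DWL = ½ × 97 × 582/13 = 28227/13.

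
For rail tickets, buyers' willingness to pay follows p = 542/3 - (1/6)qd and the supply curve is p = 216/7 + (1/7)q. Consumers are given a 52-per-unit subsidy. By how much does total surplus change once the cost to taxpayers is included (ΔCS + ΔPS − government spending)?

Net change in total surplus = -4368

Pre-subsidy: 542/3 - (1/6)q = 216/7 + (1/7)q gives q* = 484 and p* = 100.
With the rebate, buyers effectively pay pb = ps − 52, where ps is the price sellers receive.
On the curves, pb = 542/3 - (1/6)q and ps = 216/7 + (1/7)q; the wedge ps − pb = 52 gives 216/7 + (1/7)q − (542/3 - (1/6)q) = 52, so q' = 652.
Then pb = 542/3 − (1/6)·652 = 72 and ps = 216/7 + (1/7)·652 = 124.
ΔCS = ½(484 + 652)(100 − 72) = 15904; ΔPS = ½(484 + 652)(124 − 100) = 13632.
Government spending = 52 × 652 = 33904.
Net change = 15904 + 13632 − 33904 = -4368. The loss equals the DWL triangle ½·52·168.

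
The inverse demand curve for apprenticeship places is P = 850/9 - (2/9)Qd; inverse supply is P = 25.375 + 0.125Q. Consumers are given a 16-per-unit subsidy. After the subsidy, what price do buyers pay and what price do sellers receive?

Pre-subsidy: 850/9 - (2/9)Q = 25.375 + 0.125Q gives Q* = 198.92 and P* = 50.24.
With the rebate, buyers effectively pay Pb = Ps − 16, where Ps is the price sellers receive.
On the curves, Pb = 850/9 - (2/9)Q and Ps = 25.375 + 0.125Q; the wedge Ps − Pb = 16 gives 25.375 + 0.125Q − (850/9 - (2/9)Q) = 16, so Q' = 245.
Then Pb = 850/9 − (2/9)·245 = 40 and Ps = 25.375 + 0.125·245 = 56.

Buyers pay 40; sellers receive 56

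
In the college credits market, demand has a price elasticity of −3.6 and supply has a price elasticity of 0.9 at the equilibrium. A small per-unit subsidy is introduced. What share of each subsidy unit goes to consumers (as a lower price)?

For a small subsidy around the equilibrium, the benefit split depends on the relative slopes, which at a point are proportional to the elasticities.
Buyer share = εs/(εs + |εd|) = 0.9/(0.9 + 3.6) = 0.2; seller share = |εd|/(εs + |εd|) = 0.8.

Consumer share = 0.2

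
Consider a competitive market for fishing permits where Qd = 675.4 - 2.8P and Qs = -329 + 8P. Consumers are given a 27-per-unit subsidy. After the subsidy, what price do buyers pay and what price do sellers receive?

Buyers pay 73; sellers receive 100

Pre-subsidy: 675.4 - 2.8P = -329 + 8P gives P* = 93, Q* = 415.
With the rebate, buyers effectively pay Pb = Ps − 27, where Ps is the price sellers receive.
Demand in terms of Ps becomes Qd = 675.4 − 2.8(Ps − 27) = 751 - 2.8Ps. Setting this equal to supply: 751 - 2.8Ps = -329 + 8Ps, so Ps = 100.
Buyers pay Pb = 100 − 27 = 73; Q' = -329 + 8·100 = 471.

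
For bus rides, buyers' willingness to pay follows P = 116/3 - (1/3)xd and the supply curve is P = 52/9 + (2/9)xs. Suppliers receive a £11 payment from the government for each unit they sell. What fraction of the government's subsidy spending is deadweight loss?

DWL / government spending = 99/790

Pre-subsidy: 116/3 - (1/3)x = 52/9 + (2/9)x gives x* = 59.2 and P* = 284/15.
With the subsidy, sellers receive Ps = Pb + 11 for each unit, where Pb is the price buyers pay.
On the curves, Pb = 116/3 - (1/3)x and Ps = 52/9 + (2/9)x; the wedge Ps − Pb = 11 gives 52/9 + (2/9)x − (116/3 - (1/3)x) = 11, so x' = 79.
Then Pb = 116/3 − (1/3)·79 = 37/3 and Ps = 52/9 + (2/9)·79 = 70/3.
ΔCS = ½(59.2 + 79)(284/15 − 37/3) = 456.06; ΔPS = ½(59.2 + 79)(70/3 − 284/15) = 304.04.
Government spending = 11 × 79 = 869.
DWL = ½ × 11 × (79 − 59.2) = 108.9; fraction = 108.9 / 869 = 99/790.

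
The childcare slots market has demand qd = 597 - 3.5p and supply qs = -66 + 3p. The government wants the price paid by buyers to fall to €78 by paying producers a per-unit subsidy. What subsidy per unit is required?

Required subsidy s = €52 per unit

At a buyer price of 78, quantity demanded is 597 − 3.5·78 = 324.
Sellers supply 324 only when they receive ps with -66 + 3·ps = 324, i.e. ps = 130.
s = ps − pb = 130 − 78 = 52.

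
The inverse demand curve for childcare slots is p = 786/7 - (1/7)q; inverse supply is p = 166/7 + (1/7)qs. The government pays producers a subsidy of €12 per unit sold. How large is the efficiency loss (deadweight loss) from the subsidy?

Deadweight loss = €252

Pre-subsidy: 786/7 - (1/7)q = 166/7 + (1/7)q gives q* = 310 and p* = 68.
With the subsidy, sellers receive ps = pb + 12 for each unit, where pb is the price buyers pay.
On the curves, pb = 786/7 - (1/7)q and ps = 166/7 + (1/7)q; the wedge ps − pb = 12 gives 166/7 + (1/7)q − (786/7 - (1/7)q) = 12, so q' = 352.
Then pb = 786/7 − (1/7)·352 = 62 and ps = 166/7 + (1/7)·352 = 74.
The subsidy expands output by 352 − 310 = 42 past the efficient level; on those units the gap between marginal cost and willingness to pay runs from 0 up to 12.
DWL = ½ × 12 × 42 = 252.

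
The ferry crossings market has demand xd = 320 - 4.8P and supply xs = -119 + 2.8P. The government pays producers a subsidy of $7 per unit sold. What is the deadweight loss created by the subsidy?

Deadweight loss = 4116/95

Pre-subsidy: 320 - 4.8P = -119 + 2.8P gives P* = 2195/38, x* = 812/19.
With the subsidy, sellers receive Ps = Pb + 7 for each unit, where Pb is the price buyers pay.
Supply in terms of Pb becomes xs = -119 + 2.8(Pb + 7) = -99.4 + 2.8Pb. Setting this equal to demand: 320 - 4.8Pb = -99.4 + 2.8Pb, so Pb = 2097/38.
Sellers receive Ps = 2097/38 + 7 = 2363/38; x' = 320 − 4.8·(2097/38) = 5236/95.
The subsidy expands output by 5236/95 − 812/19 = 1176/95 past the efficient level; on those units the gap between marginal cost and willingness to pay runs from 0 up to 7.
DWL = ½ × 7 × 1176/95 = 4116/95.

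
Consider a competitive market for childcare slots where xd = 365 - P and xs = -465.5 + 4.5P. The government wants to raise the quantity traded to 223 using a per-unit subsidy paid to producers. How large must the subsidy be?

Required subsidy s = 11 per unit

At x = 223, invert demand for the buyer price: Pb = (365 − 223)/1 = 142; invert supply for the seller price: Ps = (223 − (-465.5))/4.5 = 153.
The subsidy must fill the gap: s = Ps − Pb = 153 − 142 = 11.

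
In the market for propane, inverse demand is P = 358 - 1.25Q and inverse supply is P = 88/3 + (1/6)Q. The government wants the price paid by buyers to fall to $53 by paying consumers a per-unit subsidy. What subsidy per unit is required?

Required subsidy s = $17 per unit

At a buyer price of 53, quantity demanded is 286.4 − 0.8·53 = 244.
Sellers supply 244 only when they receive Ps = 88/3 + (1/6)·244 = 70.
s = Ps − Pb = 70 − 53 = 17.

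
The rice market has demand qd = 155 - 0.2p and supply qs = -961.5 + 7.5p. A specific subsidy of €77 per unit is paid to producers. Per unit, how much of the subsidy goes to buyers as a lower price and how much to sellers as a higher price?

Pre-subsidy: 155 - 0.2p = -961.5 + 7.5p gives p* = 145, q* = 126.
With the subsidy, sellers receive ps = pb + 77 for each unit, where pb is the price buyers pay.
Supply in terms of pb becomes qs = -961.5 + 7.5(pb + 77) = -384 + 7.5pb. Setting this equal to demand: 155 - 0.2pb = -384 + 7.5pb, so pb = 70.
Sellers receive ps = 70 + 77 = 147; q' = 155 − 0.2·70 = 141.
Buyers' price falls by p* − pb = 145 − 70 = 75; sellers' price rises by ps − p* = 147 − 145 = 2.

Buyers gain €75 per unit; sellers gain €2 per unit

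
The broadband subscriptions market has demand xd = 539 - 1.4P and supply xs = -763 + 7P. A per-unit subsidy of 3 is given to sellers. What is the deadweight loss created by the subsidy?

Deadweight loss = 5.25

Pre-subsidy: 539 - 1.4P = -763 + 7P gives P* = 155, x* = 322.
With the subsidy, sellers receive Ps = Pb + 3 for each unit, where Pb is the price buyers pay.
Supply in terms of Pb becomes xs = -763 + 7(Pb + 3) = -742 + 7Pb. Setting this equal to demand: 539 - 1.4Pb = -742 + 7Pb, so Pb = 152.5.
Sellers receive Ps = 152.5 + 3 = 155.5; x' = 539 − 1.4·152.5 = 325.5.
The subsidy expands output by 325.5 − 322 = 3.5 past the efficient level; on those units the gap between marginal cost and willingness to pay runs from 0 up to 3.
DWL = ½ × 3 × 3.5 = 5.25.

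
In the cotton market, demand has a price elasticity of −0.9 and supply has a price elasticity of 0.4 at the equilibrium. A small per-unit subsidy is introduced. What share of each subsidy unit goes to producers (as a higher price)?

For a small subsidy around the equilibrium, the benefit split depends on the relative slopes, which at a point are proportional to the elasticities.
Buyer share = εs/(εs + |εd|) = 0.4/(0.4 + 0.9) = 4/13; seller share = |εd|/(εs + |εd|) = 9/13.
So producers capture 9/13 of the subsidy.

Producer share = 9/13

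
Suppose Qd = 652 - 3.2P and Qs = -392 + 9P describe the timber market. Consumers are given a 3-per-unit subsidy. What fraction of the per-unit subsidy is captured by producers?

Producer share = 16/61

Pre-subsidy: 652 - 3.2P = -392 + 9P gives P* = 5220/61, Q* = 23068/61.
With the rebate, buyers effectively pay Pb = Ps − 3, where Ps is the price sellers receive.
Demand in terms of Ps becomes Qd = 652 − 3.2(Ps − 3) = 661.6 - 3.2Ps. Setting this equal to supply: 661.6 - 3.2Ps = -392 + 9Ps, so Ps = 5268/61.
Buyers pay Pb = 5268/61 − 3 = 5085/61; Q' = -392 + 9·(5268/61) = 23500/61.
Buyers' price falls by P* − Pb = 5220/61 − 5085/61 = 135/61; sellers' price rises by Ps − P* = 5268/61 − 5220/61 = 48/61.
So producers capture (48/61)/3 = 16/61 of each unit of subsidy.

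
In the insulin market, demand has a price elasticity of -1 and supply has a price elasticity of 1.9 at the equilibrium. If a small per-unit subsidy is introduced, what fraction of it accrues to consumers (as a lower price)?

Consumer share = 19/29

For a small subsidy around the equilibrium, the benefit split depends on the relative slopes, which at a point are proportional to the elasticities.
Buyer share = εs/(εs + |εd|) = 1.9/(1.9 + 1) = 19/29; seller share = |εd|/(εs + |εd|) = 10/29.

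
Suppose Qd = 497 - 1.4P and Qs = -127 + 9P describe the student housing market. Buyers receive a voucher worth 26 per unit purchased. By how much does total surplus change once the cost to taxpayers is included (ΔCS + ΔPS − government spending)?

Net change in total surplus = -409.5

Pre-subsidy: 497 - 1.4P = -127 + 9P gives P* = 60, Q* = 413.
With the rebate, buyers effectively pay Pb = Ps − 26, where Ps is the price sellers receive.
Demand in terms of Ps becomes Qd = 497 − 1.4(Ps − 26) = 533.4 - 1.4Ps. Setting this equal to supply: 533.4 - 1.4Ps = -127 + 9Ps, so Ps = 63.5.
Buyers pay Pb = 63.5 − 26 = 37.5; Q' = -127 + 9·63.5 = 444.5.
ΔCS = ½(413 + 444.5)(60 − 37.5) = 9646.875; ΔPS = ½(413 + 444.5)(63.5 − 60) = 1500.625.
Government spending = 26 × 444.5 = 11557.
Net change = 9646.875 + 1500.625 − 11557 = -409.5. The loss equals the DWL triangle ½·26·31.5.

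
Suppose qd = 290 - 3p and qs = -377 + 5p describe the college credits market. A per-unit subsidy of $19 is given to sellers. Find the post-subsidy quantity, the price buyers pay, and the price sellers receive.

q' = 75.5; buyers pay $71.5; sellers receive $90.5

Pre-subsidy: 290 - 3p = -377 + 5p gives p* = 83.375, q* = 39.875.
With the subsidy, sellers receive ps = pb + 19 for each unit, where pb is the price buyers pay.
Supply in terms of pb becomes qs = -377 + 5(pb + 19) = -282 + 5pb. Setting this equal to demand: 290 - 3pb = -282 + 5pb, so pb = 71.5.
Sellers receive ps = 71.5 + 19 = 90.5; q' = 290 − 3·71.5 = 75.5.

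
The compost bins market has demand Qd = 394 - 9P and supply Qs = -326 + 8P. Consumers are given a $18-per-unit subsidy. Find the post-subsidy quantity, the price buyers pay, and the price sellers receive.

Pre-subsidy: 394 - 9P = -326 + 8P gives P* = 720/17, Q* = 218/17.
With the rebate, buyers effectively pay Pb = Ps − 18, where Ps is the price sellers receive.
Demand in terms of Ps becomes Qd = 394 − 9(Ps − 18) = 556 - 9Ps. Setting this equal to supply: 556 - 9Ps = -326 + 8Ps, so Ps = 882/17.
Buyers pay Pb = 882/17 − 18 = 576/17; Q' = -326 + 8·(882/17) = 1514/17.

Q' = 1514/17; buyers pay 576/17; sellers receive 882/17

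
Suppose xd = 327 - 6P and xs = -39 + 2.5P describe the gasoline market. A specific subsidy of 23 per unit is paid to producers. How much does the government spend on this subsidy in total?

Pre-subsidy: 327 - 6P = -39 + 2.5P gives P* = 732/17, x* = 1167/17.
With the subsidy, sellers receive Ps = Pb + 23 for each unit, where Pb is the price buyers pay.
Supply in terms of Pb becomes xs = -39 + 2.5(Pb + 23) = 18.5 + 2.5Pb. Setting this equal to demand: 327 - 6Pb = 18.5 + 2.5Pb, so Pb = 617/17.
Sellers receive Ps = 617/17 + 23 = 1008/17; x' = 327 − 6·(617/17) = 1857/17.
Government outlay = subsidy × quantity = 23 × 1857/17 = 42711/17.

Government cost = 42711/17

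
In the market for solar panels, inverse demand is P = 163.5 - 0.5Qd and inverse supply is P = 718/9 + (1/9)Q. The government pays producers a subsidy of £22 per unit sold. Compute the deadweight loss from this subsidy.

Pre-subsidy: 163.5 - 0.5Q = 718/9 + (1/9)Q gives Q* = 137 and P* = 95.
With the subsidy, sellers receive Ps = Pb + 22 for each unit, where Pb is the price buyers pay.
On the curves, Pb = 163.5 - 0.5Q and Ps = 718/9 + (1/9)Q; the wedge Ps − Pb = 22 gives 718/9 + (1/9)Q − (163.5 - 0.5Q) = 22, so Q' = 173.
Then Pb = 163.5 − 0.5·173 = 77 and Ps = 718/9 + (1/9)·173 = 99.
The subsidy expands output by 173 − 137 = 36 past the efficient level; on those units the gap between marginal cost and willingness to pay runs from 0 up to 22.
DWL = ½ × 22 × 36 = 396.

Deadweight loss = £396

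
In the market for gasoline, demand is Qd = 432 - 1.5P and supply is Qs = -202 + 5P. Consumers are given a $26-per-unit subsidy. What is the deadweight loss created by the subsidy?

Pre-subsidy: 432 - 1.5P = -202 + 5P gives P* = 1268/13, Q* = 3714/13.
With the rebate, buyers effectively pay Pb = Ps − 26, where Ps is the price sellers receive.
Demand in terms of Ps becomes Qd = 432 − 1.5(Ps − 26) = 471 - 1.5Ps. Setting this equal to supply: 471 - 1.5Ps = -202 + 5Ps, so Ps = 1346/13.
Buyers pay Pb = 1346/13 − 26 = 1008/13; Q' = -202 + 5·(1346/13) = 4104/13.
The subsidy expands output by 4104/13 − 3714/13 = 30 past the efficient level; on those units the gap between marginal cost and willingness to pay runs from 0 up to 26.
DWL = ½ × 26 × 30 = 390.

Deadweight loss = $390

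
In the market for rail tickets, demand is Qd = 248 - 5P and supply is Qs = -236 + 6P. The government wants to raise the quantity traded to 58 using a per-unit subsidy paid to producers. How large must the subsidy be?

At Q = 58, invert demand for the buyer price: Pb = (248 − 58)/5 = 38; invert supply for the seller price: Ps = (58 − (-236))/6 = 49.
The subsidy must fill the gap: s = Ps − Pb = 49 − 38 = 11.

Required subsidy s = 11 per unit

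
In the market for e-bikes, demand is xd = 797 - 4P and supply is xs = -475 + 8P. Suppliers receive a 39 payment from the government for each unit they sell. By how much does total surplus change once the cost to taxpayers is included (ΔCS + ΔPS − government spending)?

Net change in total surplus = -2028

Pre-subsidy: 797 - 4P = -475 + 8P gives P* = 106, x* = 373.
With the subsidy, sellers receive Ps = Pb + 39 for each unit, where Pb is the price buyers pay.
Supply in terms of Pb becomes xs = -475 + 8(Pb + 39) = -163 + 8Pb. Setting this equal to demand: 797 - 4Pb = -163 + 8Pb, so Pb = 80.
Sellers receive Ps = 80 + 39 = 119; x' = 797 − 4·80 = 477.
ΔCS = ½(373 + 477)(106 − 80) = 11050; ΔPS = ½(373 + 477)(119 − 106) = 5525.
Government spending = 39 × 477 = 18603.
Net change = 11050 + 5525 − 18603 = -2028. The loss equals the DWL triangle ½·39·104.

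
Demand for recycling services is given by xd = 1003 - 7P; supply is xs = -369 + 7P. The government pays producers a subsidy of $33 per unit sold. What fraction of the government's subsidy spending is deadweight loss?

DWL / government spending = 231/1730

Pre-subsidy: 1003 - 7P = -369 + 7P gives P* = 98, x* = 317.
With the subsidy, sellers receive Ps = Pb + 33 for each unit, where Pb is the price buyers pay.
Supply in terms of Pb becomes xs = -369 + 7(Pb + 33) = -138 + 7Pb. Setting this equal to demand: 1003 - 7Pb = -138 + 7Pb, so Pb = 81.5.
Sellers receive Ps = 81.5 + 33 = 114.5; x' = 1003 − 7·81.5 = 432.5.
ΔCS = ½(317 + 432.5)(98 − 81.5) = 6183.375; ΔPS = ½(317 + 432.5)(114.5 − 98) = 6183.375.
Government spending = 33 × 432.5 = 14272.5.
DWL = ½ × 33 × (432.5 − 317) = 1905.75; fraction = 1905.75 / 14272.5 = 231/1730.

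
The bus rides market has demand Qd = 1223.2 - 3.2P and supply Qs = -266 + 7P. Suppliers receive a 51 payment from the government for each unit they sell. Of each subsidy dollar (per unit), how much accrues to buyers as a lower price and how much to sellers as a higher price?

Buyers gain 35 per unit; sellers gain 16 per unit

Pre-subsidy: 1223.2 - 3.2P = -266 + 7P gives P* = 146, Q* = 756.
With the subsidy, sellers receive Ps = Pb + 51 for each unit, where Pb is the price buyers pay.
Supply in terms of Pb becomes Qs = -266 + 7(Pb + 51) = 91 + 7Pb. Setting this equal to demand: 1223.2 - 3.2Pb = 91 + 7Pb, so Pb = 111.
Sellers receive Ps = 111 + 51 = 162; Q' = 1223.2 − 3.2·111 = 868.
Buyers' price falls by P* − Pb = 146 − 111 = 35; sellers' price rises by Ps − P* = 162 − 146 = 16.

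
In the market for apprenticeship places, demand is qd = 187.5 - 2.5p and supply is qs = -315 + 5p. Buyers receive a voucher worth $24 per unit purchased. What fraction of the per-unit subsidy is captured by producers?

Pre-subsidy: 187.5 - 2.5p = -315 + 5p gives p* = 67, q* = 20.
With the rebate, buyers effectively pay pb = ps − 24, where ps is the price sellers receive.
Demand in terms of ps becomes qd = 187.5 − 2.5(ps − 24) = 247.5 - 2.5ps. Setting this equal to supply: 247.5 - 2.5ps = -315 + 5ps, so ps = 75.
Buyers pay pb = 75 − 24 = 51; q' = -315 + 5·75 = 60.
Buyers' price falls by p* − pb = 67 − 51 = 16; sellers' price rises by ps − p* = 75 − 67 = 8.
So producers capture 8/24 = 1/3 of each unit of subsidy.

Producer share = 1/3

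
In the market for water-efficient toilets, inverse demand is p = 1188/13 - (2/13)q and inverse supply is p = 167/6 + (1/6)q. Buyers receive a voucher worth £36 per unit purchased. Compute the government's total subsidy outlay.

Pre-subsidy: 1188/13 - (2/13)q = 167/6 + (1/6)q gives q* = 198.28 and p* = 60.88.
With the rebate, buyers effectively pay pb = ps − 36, where ps is the price sellers receive.
On the curves, pb = 1188/13 - (2/13)q and ps = 167/6 + (1/6)q; the wedge ps − pb = 36 gives 167/6 + (1/6)q − (1188/13 - (2/13)q) = 36, so q' = 310.6.
Then pb = 1188/13 − (2/13)·310.6 = 43.6 and ps = 167/6 + (1/6)·310.6 = 79.6.
Government outlay = subsidy × quantity = 36 × 310.6 = 11181.6.

Government cost = £11181.6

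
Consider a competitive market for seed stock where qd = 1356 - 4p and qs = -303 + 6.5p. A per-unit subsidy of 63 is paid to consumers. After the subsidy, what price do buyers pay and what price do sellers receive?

Pre-subsidy: 1356 - 4p = -303 + 6.5p gives p* = 158, q* = 724.
With the rebate, buyers effectively pay pb = ps − 63, where ps is the price sellers receive.
Demand in terms of ps becomes qd = 1356 − 4(ps − 63) = 1608 - 4ps. Setting this equal to supply: 1608 - 4ps = -303 + 6.5ps, so ps = 182.
Buyers pay pb = 182 − 63 = 119; q' = -303 + 6.5·182 = 880.

Buyers pay 119; sellers receive 182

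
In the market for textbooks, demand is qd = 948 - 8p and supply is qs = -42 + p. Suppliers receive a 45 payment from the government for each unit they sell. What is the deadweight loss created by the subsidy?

Pre-subsidy: 948 - 8p = -42 + p gives p* = 110, q* = 68.
With the subsidy, sellers receive ps = pb + 45 for each unit, where pb is the price buyers pay.
Supply in terms of pb becomes qs = -42 + 1(pb + 45) = 3 + pb. Setting this equal to demand: 948 - 8pb = 3 + pb, so pb = 105.
Sellers receive ps = 105 + 45 = 150; q' = 948 − 8·105 = 108.
The subsidy expands output by 108 − 68 = 40 past the efficient level; on those units the gap between marginal cost and willingness to pay runs from 0 up to 45.
DWL = ½ × 45 × 40 = 900.

Deadweight loss = 900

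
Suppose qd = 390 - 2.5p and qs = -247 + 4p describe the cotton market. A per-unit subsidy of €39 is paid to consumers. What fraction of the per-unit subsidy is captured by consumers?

Pre-subsidy: 390 - 2.5p = -247 + 4p gives p* = 98, q* = 145.
With the rebate, buyers effectively pay pb = ps − 39, where ps is the price sellers receive.
Demand in terms of ps becomes qd = 390 − 2.5(ps − 39) = 487.5 - 2.5ps. Setting this equal to supply: 487.5 - 2.5ps = -247 + 4ps, so ps = 113.
Buyers pay pb = 113 − 39 = 74; q' = -247 + 4·113 = 205.
Buyers' price falls by p* − pb = 98 − 74 = 24; sellers' price rises by ps − p* = 113 − 98 = 15.
So consumers capture 24/39 = 8/13 of each unit of subsidy.

Consumer share = 8/13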